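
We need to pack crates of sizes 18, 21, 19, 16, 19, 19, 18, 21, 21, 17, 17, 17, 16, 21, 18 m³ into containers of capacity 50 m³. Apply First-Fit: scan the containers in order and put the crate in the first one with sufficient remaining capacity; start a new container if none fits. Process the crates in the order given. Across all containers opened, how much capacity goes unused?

18 m³ → container 1 (remaining 32 m³)
21 m³ → container 1 (remaining 11 m³)
19 m³ → container 2 (remaining 31 m³)
16 m³ → container 2 (remaining 15 m³)
19 m³ → container 3 (remaining 31 m³)
19 m³ → container 3 (remaining 12 m³)
18 m³ → container 4 (remaining 32 m³)
21 m³ → container 4 (remaining 11 m³)
21 m³ → container 5 (remaining 29 m³)
17 m³ → container 5 (remaining 12 m³)
17 m³ → container 6 (remaining 33 m³)
17 m³ → container 6 (remaining 16 m³)
16 m³ → container 6 (remaining 0 m³)
21 m³ → container 7 (remaining 29 m³)
18 m³ → container 7 (remaining 11 m³)
7 containers × 50 m³ = 350 m³; used 278 m³; unused 72 m³.

72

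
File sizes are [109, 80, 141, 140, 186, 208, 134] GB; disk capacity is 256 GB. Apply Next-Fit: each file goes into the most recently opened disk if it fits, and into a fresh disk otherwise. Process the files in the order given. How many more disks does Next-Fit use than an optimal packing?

1

Next-Fit: [109,80] [141] [140] [186] [208] [134] → 6 disks.
5 files exceed 128 GB (half the capacity), and no two of those can share a disk, so at least 5 disks are needed.
An optimal packing achieves that bound: [208] [186] [141,109] [140,80] [134] → 5 disks.
Excess: 6 − 5 = 1.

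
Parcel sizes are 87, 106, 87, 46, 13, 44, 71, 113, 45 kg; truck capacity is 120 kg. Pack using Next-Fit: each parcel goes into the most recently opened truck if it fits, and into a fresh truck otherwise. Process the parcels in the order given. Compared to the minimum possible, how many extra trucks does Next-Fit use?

1

Next-Fit: [87] [106] [87] [46,13,44] [71] [113] [45] → 7 trucks.
Total size 612 kg; any packing needs at least ⌈612/120⌉ = 6 trucks.
An optimal packing achieves that bound: [113] [106,13] [87] [87] [71,46] [45,44] → 6 trucks.
Excess: 7 − 6 = 1.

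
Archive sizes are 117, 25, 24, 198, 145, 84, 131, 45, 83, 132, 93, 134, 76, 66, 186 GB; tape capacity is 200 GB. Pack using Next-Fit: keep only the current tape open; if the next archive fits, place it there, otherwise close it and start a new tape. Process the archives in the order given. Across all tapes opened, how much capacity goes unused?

Put 117 GB in tape 1; 83 GB remain.
Put 25 GB in tape 1; 58 GB remain.
Put 24 GB in tape 1; 34 GB remain.
Put 198 GB in tape 2; 2 GB remain.
Put 145 GB in tape 3; 55 GB remain.
Put 84 GB in tape 4; 116 GB remain.
Put 131 GB in tape 5; 69 GB remain.
Put 45 GB in tape 5; 24 GB remain.
Put 83 GB in tape 6; 117 GB remain.
Put 132 GB in tape 7; 68 GB remain.
Put 93 GB in tape 8; 107 GB remain.
Put 134 GB in tape 9; 66 GB remain.
Put 76 GB in tape 10; 124 GB remain.
Put 66 GB in tape 10; 58 GB remain.
Put 186 GB in tape 11; 14 GB remain.
11 tapes × 200 GB = 2200 GB; used 1539 GB; unused 661 GB.

661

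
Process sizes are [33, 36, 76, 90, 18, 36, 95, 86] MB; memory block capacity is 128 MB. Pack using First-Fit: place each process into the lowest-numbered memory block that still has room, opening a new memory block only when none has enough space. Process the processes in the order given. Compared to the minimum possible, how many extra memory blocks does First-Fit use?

1

First-Fit: [33,36,18,36] [76] [90] [95] [86] → 5 memory blocks.
Total size 470 MB; any packing needs at least ⌈470/128⌉ = 4 memory blocks.
An optimal packing achieves that bound: [95,33] [90,36] [86,36] [76,18] → 4 memory blocks.
Excess: 5 − 4 = 1.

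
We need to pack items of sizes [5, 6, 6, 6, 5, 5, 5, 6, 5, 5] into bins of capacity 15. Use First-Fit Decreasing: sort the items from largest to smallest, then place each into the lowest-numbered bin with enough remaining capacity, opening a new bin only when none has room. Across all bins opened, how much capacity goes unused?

6

Sorted descending: 6, 6, 6, 6, 5, 5, 5, 5, 5, 5.
bin 1: place 6, 9 left
bin 1: place 6, 3 left
bin 2: place 6, 9 left
bin 2: place 6, 3 left
bin 3: place 5, 10 left
bin 3: place 5, 5 left
bin 3: place 5, 0 left
bin 4: place 5, 10 left
bin 4: place 5, 5 left
bin 4: place 5, 0 left
4 bins × 15 = 60; used 54; unused 6.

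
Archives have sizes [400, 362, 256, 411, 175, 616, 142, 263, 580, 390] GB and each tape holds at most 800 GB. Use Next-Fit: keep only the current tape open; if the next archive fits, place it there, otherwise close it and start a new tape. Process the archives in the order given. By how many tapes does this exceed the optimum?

1

Next-Fit: [400,362] [256,411] [175,616] [142,263] [580] [390] → 6 tapes.
Total size 3595 GB; any packing needs at least ⌈3595/800⌉ = 5 tapes.
An optimal packing achieves that bound: [616,175] [580,142] [411,362] [400,390] [263,256] → 5 tapes.
Excess: 6 − 5 = 1.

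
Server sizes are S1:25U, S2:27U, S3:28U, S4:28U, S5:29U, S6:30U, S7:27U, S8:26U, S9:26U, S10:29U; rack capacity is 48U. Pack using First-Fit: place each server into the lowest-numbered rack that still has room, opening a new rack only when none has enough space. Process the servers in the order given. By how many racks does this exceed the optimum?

0

First-Fit: [25] [27] [28] [28] [29] [30] [27] [26] [26] [29] → 10 racks.
10 servers exceed 24U (half the capacity), and no two of those can share a rack, so at least 10 racks are needed.
So 10 is already optimal.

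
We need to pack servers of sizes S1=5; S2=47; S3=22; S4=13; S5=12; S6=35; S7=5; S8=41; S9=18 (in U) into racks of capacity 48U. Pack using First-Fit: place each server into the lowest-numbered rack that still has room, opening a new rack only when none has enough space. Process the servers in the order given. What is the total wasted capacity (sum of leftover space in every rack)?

S1 (5U) → rack 1 (remaining 43U)
S2 (47U) → rack 2 (remaining 1U)
S3 (22U) → rack 1 (remaining 21U)
S4 (13U) → rack 1 (remaining 8U)
S5 (12U) → rack 3 (remaining 36U)
S6 (35U) → rack 3 (remaining 1U)
S7 (5U) → rack 1 (remaining 3U)
S8 (41U) → rack 4 (remaining 7U)
S9 (18U) → rack 5 (remaining 30U)
5 racks × 48U = 240U; used 198U; unused 42U.

42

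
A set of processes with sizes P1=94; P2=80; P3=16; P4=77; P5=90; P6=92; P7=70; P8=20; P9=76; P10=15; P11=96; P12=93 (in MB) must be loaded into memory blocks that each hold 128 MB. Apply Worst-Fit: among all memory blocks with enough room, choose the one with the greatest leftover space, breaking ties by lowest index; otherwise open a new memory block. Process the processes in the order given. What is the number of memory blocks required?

P1 (94 MB) → memory block 1 (remaining 34 MB)
P2 (80 MB) → memory block 2 (remaining 48 MB)
P3 (16 MB) → memory block 2 (remaining 32 MB)
P4 (77 MB) → memory block 3 (remaining 51 MB)
P5 (90 MB) → memory block 4 (remaining 38 MB)
P6 (92 MB) → memory block 5 (remaining 36 MB)
P7 (70 MB) → memory block 6 (remaining 58 MB)
P8 (20 MB) → memory block 6 (remaining 38 MB)
P9 (76 MB) → memory block 7 (remaining 52 MB)
P10 (15 MB) → memory block 7 (remaining 37 MB)
P11 (96 MB) → memory block 8 (remaining 32 MB)
P12 (93 MB) → memory block 9 (remaining 35 MB)

9 memory blocks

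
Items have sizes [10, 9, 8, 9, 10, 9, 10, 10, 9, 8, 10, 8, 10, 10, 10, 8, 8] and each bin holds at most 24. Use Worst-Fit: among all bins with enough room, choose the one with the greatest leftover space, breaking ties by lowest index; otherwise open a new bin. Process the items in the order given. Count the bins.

bin 1: place 10, 14 left
bin 1: place 9, 5 left
bin 2: place 8, 16 left
bin 2: place 9, 7 left
bin 3: place 10, 14 left
bin 3: place 9, 5 left
bin 4: place 10, 14 left
bin 4: place 10, 4 left
bin 5: place 9, 15 left
bin 5: place 8, 7 left
bin 6: place 10, 14 left
bin 6: place 8, 6 left
bin 7: place 10, 14 left
bin 7: place 10, 4 left
bin 8: place 10, 14 left
bin 8: place 8, 6 left
bin 9: place 8, 16 left
Final bins: [10,9] [8,9] [10,9] [10,10] [9,8] [10,8] [10,10] [10,8] [8].

9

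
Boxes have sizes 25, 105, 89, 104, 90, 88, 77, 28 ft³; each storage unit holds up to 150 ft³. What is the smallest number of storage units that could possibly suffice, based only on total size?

Total size = 25 + 105 + 89 + 104 + 90 + 88 + 77 + 28 = 606 ft³.
⌈606 / 150⌉ = 5.

5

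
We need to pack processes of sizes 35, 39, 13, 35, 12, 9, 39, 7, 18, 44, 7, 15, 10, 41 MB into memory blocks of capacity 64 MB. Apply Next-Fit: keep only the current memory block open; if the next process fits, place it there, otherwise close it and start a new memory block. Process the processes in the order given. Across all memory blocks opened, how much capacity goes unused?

124

35 MB → memory block 1 (remaining 29 MB)
39 MB → memory block 2 (remaining 25 MB)
13 MB → memory block 2 (remaining 12 MB)
35 MB → memory block 3 (remaining 29 MB)
12 MB → memory block 3 (remaining 17 MB)
9 MB → memory block 3 (remaining 8 MB)
39 MB → memory block 4 (remaining 25 MB)
7 MB → memory block 4 (remaining 18 MB)
18 MB → memory block 4 (remaining 0 MB)
44 MB → memory block 5 (remaining 20 MB)
7 MB → memory block 5 (remaining 13 MB)
15 MB → memory block 6 (remaining 49 MB)
10 MB → memory block 6 (remaining 39 MB)
41 MB → memory block 7 (remaining 23 MB)
7 memory blocks × 64 MB = 448 MB; used 324 MB; unused 124 MB.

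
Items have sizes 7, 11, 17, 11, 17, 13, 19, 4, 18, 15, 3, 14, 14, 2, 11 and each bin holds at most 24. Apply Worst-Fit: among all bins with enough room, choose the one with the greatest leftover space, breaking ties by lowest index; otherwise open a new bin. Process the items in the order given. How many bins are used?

7 → bin 1 (remaining 17)
11 → bin 1 (remaining 6)
17 → bin 2 (remaining 7)
11 → bin 3 (remaining 13)
17 → bin 4 (remaining 7)
13 → bin 3 (remaining 0)
19 → bin 5 (remaining 5)
4 → bin 2 (remaining 3)
18 → bin 6 (remaining 6)
15 → bin 7 (remaining 9)
3 → bin 7 (remaining 6)
14 → bin 8 (remaining 10)
14 → bin 9 (remaining 10)
2 → bin 8 (remaining 8)
11 → bin 10 (remaining 13)

10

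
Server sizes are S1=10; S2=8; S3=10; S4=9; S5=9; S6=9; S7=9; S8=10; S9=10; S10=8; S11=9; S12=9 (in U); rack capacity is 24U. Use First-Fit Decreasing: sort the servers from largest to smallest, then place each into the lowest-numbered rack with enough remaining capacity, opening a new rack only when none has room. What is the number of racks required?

6

Sorted descending: 10, 10, 10, 10, 9, 9, 9, 9, 9, 9, 8, 8.
rack 1: place 10U, 14U left
rack 1: place 10U, 4U left
rack 2: place 10U, 14U left
rack 2: place 10U, 4U left
rack 3: place 9U, 15U left
rack 3: place 9U, 6U left
rack 4: place 9U, 15U left
rack 4: place 9U, 6U left
rack 5: place 9U, 15U left
rack 5: place 9U, 6U left
rack 6: place 8U, 16U left
rack 6: place 8U, 8U left
Final racks: [10,10] [10,10] [9,9] [9,9] [9,9] [8,8].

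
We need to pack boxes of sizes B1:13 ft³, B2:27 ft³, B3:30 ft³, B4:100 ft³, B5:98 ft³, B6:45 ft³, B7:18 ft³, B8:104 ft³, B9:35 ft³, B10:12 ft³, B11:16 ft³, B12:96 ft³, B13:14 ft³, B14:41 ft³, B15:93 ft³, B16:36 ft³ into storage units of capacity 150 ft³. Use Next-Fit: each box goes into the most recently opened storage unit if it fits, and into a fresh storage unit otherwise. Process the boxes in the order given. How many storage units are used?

8

storage unit 1: place B1 (13 ft³), 137 ft³ left
storage unit 1: place B2 (27 ft³), 110 ft³ left
storage unit 1: place B3 (30 ft³), 80 ft³ left
storage unit 2: place B4 (100 ft³), 50 ft³ left
storage unit 3: place B5 (98 ft³), 52 ft³ left
storage unit 3: place B6 (45 ft³), 7 ft³ left
storage unit 4: place B7 (18 ft³), 132 ft³ left
storage unit 4: place B8 (104 ft³), 28 ft³ left
storage unit 5: place B9 (35 ft³), 115 ft³ left
storage unit 5: place B10 (12 ft³), 103 ft³ left
storage unit 5: place B11 (16 ft³), 87 ft³ left
storage unit 6: place B12 (96 ft³), 54 ft³ left
storage unit 6: place B13 (14 ft³), 40 ft³ left
storage unit 7: place B14 (41 ft³), 109 ft³ left
storage unit 7: place B15 (93 ft³), 16 ft³ left
storage unit 8: place B16 (36 ft³), 114 ft³ left
Final storage units: [13,27,30] [100] [98,45] [18,104] [35,12,16] [96,14] [41,93] [36].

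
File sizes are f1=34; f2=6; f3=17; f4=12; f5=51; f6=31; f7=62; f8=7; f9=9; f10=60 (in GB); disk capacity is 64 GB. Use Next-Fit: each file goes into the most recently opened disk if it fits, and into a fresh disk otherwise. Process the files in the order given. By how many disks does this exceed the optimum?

1

Next-Fit: [34,6,17] [12,51] [31] [62] [7,9] [60] → 6 disks.
Total size 289 GB; any packing needs at least ⌈289/64⌉ = 5 disks.
An optimal packing achieves that bound: [62] [60] [51,12] [34,17,9] [31,7,6] → 5 disks.
Excess: 6 − 5 = 1.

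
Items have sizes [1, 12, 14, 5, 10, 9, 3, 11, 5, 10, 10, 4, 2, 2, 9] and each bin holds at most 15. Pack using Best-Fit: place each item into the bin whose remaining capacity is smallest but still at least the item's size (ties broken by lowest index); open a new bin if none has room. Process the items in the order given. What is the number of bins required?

1 → bin 1 (remaining 14)
12 → bin 1 (remaining 2)
14 → bin 2 (remaining 1)
5 → bin 3 (remaining 10)
10 → bin 3 (remaining 0)
9 → bin 4 (remaining 6)
3 → bin 4 (remaining 3)
11 → bin 5 (remaining 4)
5 → bin 6 (remaining 10)
10 → bin 6 (remaining 0)
10 → bin 7 (remaining 5)
4 → bin 5 (remaining 0)
2 → bin 1 (remaining 0)
2 → bin 4 (remaining 1)
9 → bin 8 (remaining 6)
Final bins: [1,12,2] [14] [5,10] [9,3,2] [11,4] [5,10] [10] [9].

8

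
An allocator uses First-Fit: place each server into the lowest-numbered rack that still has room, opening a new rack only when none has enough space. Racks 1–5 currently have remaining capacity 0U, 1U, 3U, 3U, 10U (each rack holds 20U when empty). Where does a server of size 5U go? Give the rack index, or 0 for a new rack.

Racks with room: rack 5 (10U).
The first with room is rack 5.

5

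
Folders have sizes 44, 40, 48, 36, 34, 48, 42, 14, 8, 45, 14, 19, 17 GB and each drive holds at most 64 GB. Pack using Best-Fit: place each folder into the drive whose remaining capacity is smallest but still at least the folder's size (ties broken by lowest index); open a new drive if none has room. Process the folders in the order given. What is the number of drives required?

8 drives

Put 44 GB in drive 1; 20 GB remain.
Put 40 GB in drive 2; 24 GB remain.
Put 48 GB in drive 3; 16 GB remain.
Put 36 GB in drive 4; 28 GB remain.
Put 34 GB in drive 5; 30 GB remain.
Put 48 GB in drive 6; 16 GB remain.
Put 42 GB in drive 7; 22 GB remain.
Put 14 GB in drive 3; 2 GB remain.
Put 8 GB in drive 6; 8 GB remain.
Put 45 GB in drive 8; 19 GB remain.
Put 14 GB in drive 8; 5 GB remain.
Put 19 GB in drive 1; 1 GB remain.
Put 17 GB in drive 7; 5 GB remain.
Final drives: [44,19] [40] [48,14] [36] [34] [48,8] [42,17] [45,14].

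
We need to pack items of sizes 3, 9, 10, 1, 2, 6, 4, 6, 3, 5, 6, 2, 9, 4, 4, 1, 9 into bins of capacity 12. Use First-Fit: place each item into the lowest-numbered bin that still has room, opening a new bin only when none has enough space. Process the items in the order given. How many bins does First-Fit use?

8 bins

3 → bin 1 (remaining 9)
9 → bin 1 (remaining 0)
10 → bin 2 (remaining 2)
1 → bin 2 (remaining 1)
2 → bin 3 (remaining 10)
6 → bin 3 (remaining 4)
4 → bin 3 (remaining 0)
6 → bin 4 (remaining 6)
3 → bin 4 (remaining 3)
5 → bin 5 (remaining 7)
6 → bin 5 (remaining 1)
2 → bin 4 (remaining 1)
9 → bin 6 (remaining 3)
4 → bin 7 (remaining 8)
4 → bin 7 (remaining 4)
1 → bin 2 (remaining 0)
9 → bin 8 (remaining 3)
Final bins: [3,9] [10,1,1] [2,6,4] [6,3,2] [5,6] [9] [4,4] [9].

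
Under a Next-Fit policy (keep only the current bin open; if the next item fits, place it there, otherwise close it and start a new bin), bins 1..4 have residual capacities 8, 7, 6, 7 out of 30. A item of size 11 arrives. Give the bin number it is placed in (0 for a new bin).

Next-Fit only looks at bin 4, which has 7 free.
11 does not fit, so a new bin is opened.

0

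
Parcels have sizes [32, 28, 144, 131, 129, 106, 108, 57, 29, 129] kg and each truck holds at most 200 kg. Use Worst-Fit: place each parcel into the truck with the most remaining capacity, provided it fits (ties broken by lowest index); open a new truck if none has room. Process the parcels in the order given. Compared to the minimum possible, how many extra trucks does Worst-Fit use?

0

Worst-Fit: [32,28,131] [144] [129] [106,57] [108,29] [129] → 6 trucks.
6 parcels exceed 100 kg (half the capacity), and no two of those can share a truck, so at least 6 trucks are needed.
So 6 is already optimal.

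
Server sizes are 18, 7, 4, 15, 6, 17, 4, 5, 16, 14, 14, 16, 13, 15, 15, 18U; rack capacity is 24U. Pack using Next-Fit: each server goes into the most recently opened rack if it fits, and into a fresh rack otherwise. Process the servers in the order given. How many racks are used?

18U → rack 1 (remaining 6U)
7U → rack 2 (remaining 17U)
4U → rack 2 (remaining 13U)
15U → rack 3 (remaining 9U)
6U → rack 3 (remaining 3U)
17U → rack 4 (remaining 7U)
4U → rack 4 (remaining 3U)
5U → rack 5 (remaining 19U)
16U → rack 5 (remaining 3U)
14U → rack 6 (remaining 10U)
14U → rack 7 (remaining 10U)
16U → rack 8 (remaining 8U)
13U → rack 9 (remaining 11U)
15U → rack 10 (remaining 9U)
15U → rack 11 (remaining 9U)
18U → rack 12 (remaining 6U)
Final racks: [18] [7,4] [15,6] [17,4] [5,16] [14] [14] [16] [13] [15] [15] [18].

12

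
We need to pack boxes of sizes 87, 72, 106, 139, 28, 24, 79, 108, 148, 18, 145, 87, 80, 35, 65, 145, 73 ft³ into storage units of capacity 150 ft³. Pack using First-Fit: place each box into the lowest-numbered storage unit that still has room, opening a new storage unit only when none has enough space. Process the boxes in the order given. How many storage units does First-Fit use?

Put 87 ft³ in storage unit 1; 63 ft³ remain.
Put 72 ft³ in storage unit 2; 78 ft³ remain.
Put 106 ft³ in storage unit 3; 44 ft³ remain.
Put 139 ft³ in storage unit 4; 11 ft³ remain.
Put 28 ft³ in storage unit 1; 35 ft³ remain.
Put 24 ft³ in storage unit 1; 11 ft³ remain.
Put 79 ft³ in storage unit 5; 71 ft³ remain.
Put 108 ft³ in storage unit 6; 42 ft³ remain.
Put 148 ft³ in storage unit 7; 2 ft³ remain.
Put 18 ft³ in storage unit 2; 60 ft³ remain.
Put 145 ft³ in storage unit 8; 5 ft³ remain.
Put 87 ft³ in storage unit 9; 63 ft³ remain.
Put 80 ft³ in storage unit 10; 70 ft³ remain.
Put 35 ft³ in storage unit 2; 25 ft³ remain.
Put 65 ft³ in storage unit 5; 6 ft³ remain.
Put 145 ft³ in storage unit 11; 5 ft³ remain.
Put 73 ft³ in storage unit 12; 77 ft³ remain.

12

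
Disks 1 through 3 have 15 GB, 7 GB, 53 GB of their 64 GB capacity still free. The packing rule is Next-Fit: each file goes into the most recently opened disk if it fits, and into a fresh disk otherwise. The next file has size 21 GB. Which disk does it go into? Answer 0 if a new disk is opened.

3

Next-Fit only looks at disk 3, which has 53 GB free.
21 GB fits there.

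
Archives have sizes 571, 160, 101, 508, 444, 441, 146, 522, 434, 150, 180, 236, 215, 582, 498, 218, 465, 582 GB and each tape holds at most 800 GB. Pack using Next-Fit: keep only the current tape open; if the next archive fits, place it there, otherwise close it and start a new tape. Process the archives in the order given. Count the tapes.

571 GB → tape 1 (remaining 229 GB)
160 GB → tape 1 (remaining 69 GB)
101 GB → tape 2 (remaining 699 GB)
508 GB → tape 2 (remaining 191 GB)
444 GB → tape 3 (remaining 356 GB)
441 GB → tape 4 (remaining 359 GB)
146 GB → tape 4 (remaining 213 GB)
522 GB → tape 5 (remaining 278 GB)
434 GB → tape 6 (remaining 366 GB)
150 GB → tape 6 (remaining 216 GB)
180 GB → tape 6 (remaining 36 GB)
236 GB → tape 7 (remaining 564 GB)
215 GB → tape 7 (remaining 349 GB)
582 GB → tape 8 (remaining 218 GB)
498 GB → tape 9 (remaining 302 GB)
218 GB → tape 9 (remaining 84 GB)
465 GB → tape 10 (remaining 335 GB)
582 GB → tape 11 (remaining 218 GB)
Final tapes: [571,160] [101,508] [444] [441,146] [522] [434,150,180] [236,215] [582] [498,218] [465] [582].

11 tapes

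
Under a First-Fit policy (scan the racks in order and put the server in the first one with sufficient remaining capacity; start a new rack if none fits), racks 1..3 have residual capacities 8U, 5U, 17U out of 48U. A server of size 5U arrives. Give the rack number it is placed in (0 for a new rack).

Racks with room: rack 1 (8U), rack 2 (5U), rack 3 (17U).
The first with room is rack 1.

1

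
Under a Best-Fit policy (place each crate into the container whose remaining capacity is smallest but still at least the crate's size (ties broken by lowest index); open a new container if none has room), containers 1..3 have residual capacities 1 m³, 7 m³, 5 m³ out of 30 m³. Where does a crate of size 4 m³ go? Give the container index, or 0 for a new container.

Containers with room: container 2 (7 m³), container 3 (5 m³).
Tightest fit is container 3 with 5 m³ free.

3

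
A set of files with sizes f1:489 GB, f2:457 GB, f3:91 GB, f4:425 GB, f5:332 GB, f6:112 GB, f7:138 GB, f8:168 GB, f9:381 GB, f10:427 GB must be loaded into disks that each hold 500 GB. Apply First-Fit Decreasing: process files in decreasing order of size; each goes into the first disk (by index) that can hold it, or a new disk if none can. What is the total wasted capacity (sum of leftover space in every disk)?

480

Sorted descending: 489, 457, 427, 425, 381, 332, 168, 138, 112, 91.
489 GB → disk 1 (remaining 11 GB)
457 GB → disk 2 (remaining 43 GB)
427 GB → disk 3 (remaining 73 GB)
425 GB → disk 4 (remaining 75 GB)
381 GB → disk 5 (remaining 119 GB)
332 GB → disk 6 (remaining 168 GB)
168 GB → disk 6 (remaining 0 GB)
138 GB → disk 7 (remaining 362 GB)
112 GB → disk 5 (remaining 7 GB)
91 GB → disk 7 (remaining 271 GB)
7 disks × 500 GB = 3500 GB; used 3020 GB; unused 480 GB.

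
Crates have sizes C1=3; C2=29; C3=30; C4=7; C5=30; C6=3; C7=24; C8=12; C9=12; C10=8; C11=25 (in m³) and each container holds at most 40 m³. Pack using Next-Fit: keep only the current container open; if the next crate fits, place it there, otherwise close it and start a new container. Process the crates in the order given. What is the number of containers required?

6

C1 (3 m³) → container 1 (remaining 37 m³)
C2 (29 m³) → container 1 (remaining 8 m³)
C3 (30 m³) → container 2 (remaining 10 m³)
C4 (7 m³) → container 2 (remaining 3 m³)
C5 (30 m³) → container 3 (remaining 10 m³)
C6 (3 m³) → container 3 (remaining 7 m³)
C7 (24 m³) → container 4 (remaining 16 m³)
C8 (12 m³) → container 4 (remaining 4 m³)
C9 (12 m³) → container 5 (remaining 28 m³)
C10 (8 m³) → container 5 (remaining 20 m³)
C11 (25 m³) → container 6 (remaining 15 m³)
Final containers: [3,29] [30,7] [30,3] [24,12] [12,8] [25].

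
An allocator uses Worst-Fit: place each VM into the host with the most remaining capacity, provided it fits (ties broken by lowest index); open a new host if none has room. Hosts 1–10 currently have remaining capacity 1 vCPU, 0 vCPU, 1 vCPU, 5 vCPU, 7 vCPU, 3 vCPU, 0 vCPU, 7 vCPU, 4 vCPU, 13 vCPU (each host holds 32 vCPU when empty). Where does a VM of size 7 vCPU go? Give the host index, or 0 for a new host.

10

Hosts with room: host 5 (7 vCPU), host 8 (7 vCPU), host 10 (13 vCPU).
Most room is host 10 with 13 vCPU free.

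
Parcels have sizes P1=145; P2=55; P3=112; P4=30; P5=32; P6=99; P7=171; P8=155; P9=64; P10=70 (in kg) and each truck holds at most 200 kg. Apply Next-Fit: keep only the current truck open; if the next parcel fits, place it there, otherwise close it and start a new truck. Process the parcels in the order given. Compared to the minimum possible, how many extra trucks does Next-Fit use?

Next-Fit: [145,55] [112,30,32] [99] [171] [155] [64,70] → 6 trucks.
Total size 933 kg; any packing needs at least ⌈933/200⌉ = 5 trucks.
An optimal packing achieves that bound: [171] [155,32] [145,55] [112,70] [99,64,30] → 5 trucks.
Excess: 6 − 5 = 1.

1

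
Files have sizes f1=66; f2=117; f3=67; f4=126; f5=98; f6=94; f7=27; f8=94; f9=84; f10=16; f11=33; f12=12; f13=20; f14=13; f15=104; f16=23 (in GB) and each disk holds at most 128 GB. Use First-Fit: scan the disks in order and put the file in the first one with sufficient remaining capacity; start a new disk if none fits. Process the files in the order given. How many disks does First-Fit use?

disk 1: place f1 (66 GB), 62 GB left
disk 2: place f2 (117 GB), 11 GB left
disk 3: place f3 (67 GB), 61 GB left
disk 4: place f4 (126 GB), 2 GB left
disk 5: place f5 (98 GB), 30 GB left
disk 6: place f6 (94 GB), 34 GB left
disk 1: place f7 (27 GB), 35 GB left
disk 7: place f8 (94 GB), 34 GB left
disk 8: place f9 (84 GB), 44 GB left
disk 1: place f10 (16 GB), 19 GB left
disk 3: place f11 (33 GB), 28 GB left
disk 1: place f12 (12 GB), 7 GB left
disk 3: place f13 (20 GB), 8 GB left
disk 5: place f14 (13 GB), 17 GB left
disk 9: place f15 (104 GB), 24 GB left
disk 6: place f16 (23 GB), 11 GB left
Final disks: [66,27,16,12] [117] [67,33,20] [126] [98,13] [94,23] [94] [84] [104].

9 disks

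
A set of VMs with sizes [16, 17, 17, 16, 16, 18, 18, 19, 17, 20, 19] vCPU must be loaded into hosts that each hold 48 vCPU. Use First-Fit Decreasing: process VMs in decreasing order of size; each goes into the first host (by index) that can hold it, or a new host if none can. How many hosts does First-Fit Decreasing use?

Sorted descending: 20, 19, 19, 18, 18, 17, 17, 17, 16, 16, 16.
Put 20 vCPU in host 1; 28 vCPU remain.
Put 19 vCPU in host 1; 9 vCPU remain.
Put 19 vCPU in host 2; 29 vCPU remain.
Put 18 vCPU in host 2; 11 vCPU remain.
Put 18 vCPU in host 3; 30 vCPU remain.
Put 17 vCPU in host 3; 13 vCPU remain.
Put 17 vCPU in host 4; 31 vCPU remain.
Put 17 vCPU in host 4; 14 vCPU remain.
Put 16 vCPU in host 5; 32 vCPU remain.
Put 16 vCPU in host 5; 16 vCPU remain.
Put 16 vCPU in host 5; 0 vCPU remain.

5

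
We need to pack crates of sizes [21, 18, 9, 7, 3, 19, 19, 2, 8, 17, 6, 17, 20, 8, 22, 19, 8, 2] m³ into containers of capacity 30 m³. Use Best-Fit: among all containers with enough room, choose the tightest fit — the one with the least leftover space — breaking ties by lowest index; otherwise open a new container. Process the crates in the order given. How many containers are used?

Put 21 m³ in container 1; 9 m³ remain.
Put 18 m³ in container 2; 12 m³ remain.
Put 9 m³ in container 1; 0 m³ remain.
Put 7 m³ in container 2; 5 m³ remain.
Put 3 m³ in container 2; 2 m³ remain.
Put 19 m³ in container 3; 11 m³ remain.
Put 19 m³ in container 4; 11 m³ remain.
Put 2 m³ in container 2; 0 m³ remain.
Put 8 m³ in container 3; 3 m³ remain.
Put 17 m³ in container 5; 13 m³ remain.
Put 6 m³ in container 4; 5 m³ remain.
Put 17 m³ in container 6; 13 m³ remain.
Put 20 m³ in container 7; 10 m³ remain.
Put 8 m³ in container 7; 2 m³ remain.
Put 22 m³ in container 8; 8 m³ remain.
Put 19 m³ in container 9; 11 m³ remain.
Put 8 m³ in container 8; 0 m³ remain.
Put 2 m³ in container 7; 0 m³ remain.
Final containers: [21,9] [18,7,3,2] [19,8] [19,6] [17] [17] [20,8,2] [22,8] [19].

9 containers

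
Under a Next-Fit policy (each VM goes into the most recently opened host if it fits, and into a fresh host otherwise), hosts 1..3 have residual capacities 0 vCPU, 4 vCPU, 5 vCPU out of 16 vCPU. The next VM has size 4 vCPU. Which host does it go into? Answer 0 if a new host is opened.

3

Next-Fit only looks at host 3, which has 5 vCPU free.
4 vCPU fits there.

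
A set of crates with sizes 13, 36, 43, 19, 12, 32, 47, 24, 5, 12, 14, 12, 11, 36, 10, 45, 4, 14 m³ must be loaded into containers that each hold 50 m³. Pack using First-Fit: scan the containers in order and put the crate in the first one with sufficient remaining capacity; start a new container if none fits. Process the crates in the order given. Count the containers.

9 containers

13 m³ → container 1 (remaining 37 m³)
36 m³ → container 1 (remaining 1 m³)
43 m³ → container 2 (remaining 7 m³)
19 m³ → container 3 (remaining 31 m³)
12 m³ → container 3 (remaining 19 m³)
32 m³ → container 4 (remaining 18 m³)
47 m³ → container 5 (remaining 3 m³)
24 m³ → container 6 (remaining 26 m³)
5 m³ → container 2 (remaining 2 m³)
12 m³ → container 3 (remaining 7 m³)
14 m³ → container 4 (remaining 4 m³)
12 m³ → container 6 (remaining 14 m³)
11 m³ → container 6 (remaining 3 m³)
36 m³ → container 7 (remaining 14 m³)
10 m³ → container 7 (remaining 4 m³)
45 m³ → container 8 (remaining 5 m³)
4 m³ → container 3 (remaining 3 m³)
14 m³ → container 9 (remaining 36 m³)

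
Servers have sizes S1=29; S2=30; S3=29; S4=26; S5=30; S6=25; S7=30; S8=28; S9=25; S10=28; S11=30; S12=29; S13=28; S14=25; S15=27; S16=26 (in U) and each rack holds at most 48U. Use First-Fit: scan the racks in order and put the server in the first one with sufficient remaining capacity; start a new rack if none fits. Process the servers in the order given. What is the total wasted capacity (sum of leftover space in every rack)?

323

S1 (29U) → rack 1 (remaining 19U)
S2 (30U) → rack 2 (remaining 18U)
S3 (29U) → rack 3 (remaining 19U)
S4 (26U) → rack 4 (remaining 22U)
S5 (30U) → rack 5 (remaining 18U)
S6 (25U) → rack 6 (remaining 23U)
S7 (30U) → rack 7 (remaining 18U)
S8 (28U) → rack 8 (remaining 20U)
S9 (25U) → rack 9 (remaining 23U)
S10 (28U) → rack 10 (remaining 20U)
S11 (30U) → rack 11 (remaining 18U)
S12 (29U) → rack 12 (remaining 19U)
S13 (28U) → rack 13 (remaining 20U)
S14 (25U) → rack 14 (remaining 23U)
S15 (27U) → rack 15 (remaining 21U)
S16 (26U) → rack 16 (remaining 22U)
16 racks × 48U = 768U; used 445U; unused 323U.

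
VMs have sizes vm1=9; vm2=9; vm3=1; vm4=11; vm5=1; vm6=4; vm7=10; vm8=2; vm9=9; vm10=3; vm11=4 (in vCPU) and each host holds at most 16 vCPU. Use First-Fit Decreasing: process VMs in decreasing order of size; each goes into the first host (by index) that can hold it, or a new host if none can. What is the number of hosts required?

Sorted descending: 11, 10, 9, 9, 9, 4, 4, 3, 2, 1, 1.
host 1: place 11 vCPU, 5 vCPU left
host 2: place 10 vCPU, 6 vCPU left
host 3: place 9 vCPU, 7 vCPU left
host 4: place 9 vCPU, 7 vCPU left
host 5: place 9 vCPU, 7 vCPU left
host 1: place 4 vCPU, 1 vCPU left
host 2: place 4 vCPU, 2 vCPU left
host 3: place 3 vCPU, 4 vCPU left
host 2: place 2 vCPU, 0 vCPU left
host 1: place 1 vCPU, 0 vCPU left
host 3: place 1 vCPU, 3 vCPU left
Final hosts: [11,4,1] [10,4,2] [9,3,1] [9] [9].

5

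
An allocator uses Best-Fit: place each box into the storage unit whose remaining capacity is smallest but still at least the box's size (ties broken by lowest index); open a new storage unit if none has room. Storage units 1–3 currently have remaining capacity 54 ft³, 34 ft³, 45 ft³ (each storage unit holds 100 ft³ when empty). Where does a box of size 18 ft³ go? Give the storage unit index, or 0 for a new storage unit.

2

Storage units with room: storage unit 1 (54 ft³), storage unit 2 (34 ft³), storage unit 3 (45 ft³).
Tightest fit is storage unit 2 with 34 ft³ free.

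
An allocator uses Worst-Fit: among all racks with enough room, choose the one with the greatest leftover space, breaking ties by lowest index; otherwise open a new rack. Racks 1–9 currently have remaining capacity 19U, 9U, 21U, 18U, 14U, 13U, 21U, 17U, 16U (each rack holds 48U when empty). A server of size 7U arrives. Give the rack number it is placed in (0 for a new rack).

Racks with room: rack 1 (19U), rack 2 (9U), rack 3 (21U), rack 4 (18U), rack 5 (14U), rack 6 (13U), rack 7 (21U), rack 8 (17U), rack 9 (16U).
Most room is rack 3 with 21U free.

3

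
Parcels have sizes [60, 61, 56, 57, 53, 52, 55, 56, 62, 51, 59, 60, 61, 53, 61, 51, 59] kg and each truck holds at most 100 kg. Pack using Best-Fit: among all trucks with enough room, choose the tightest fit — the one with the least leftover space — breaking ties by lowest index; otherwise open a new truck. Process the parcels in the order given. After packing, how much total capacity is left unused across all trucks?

733

Put 60 kg in truck 1; 40 kg remain.
Put 61 kg in truck 2; 39 kg remain.
Put 56 kg in truck 3; 44 kg remain.
Put 57 kg in truck 4; 43 kg remain.
Put 53 kg in truck 5; 47 kg remain.
Put 52 kg in truck 6; 48 kg remain.
Put 55 kg in truck 7; 45 kg remain.
Put 56 kg in truck 8; 44 kg remain.
Put 62 kg in truck 9; 38 kg remain.
Put 51 kg in truck 10; 49 kg remain.
Put 59 kg in truck 11; 41 kg remain.
Put 60 kg in truck 12; 40 kg remain.
Put 61 kg in truck 13; 39 kg remain.
Put 53 kg in truck 14; 47 kg remain.
Put 61 kg in truck 15; 39 kg remain.
Put 51 kg in truck 16; 49 kg remain.
Put 59 kg in truck 17; 41 kg remain.
17 trucks × 100 kg = 1700 kg; used 967 kg; unused 733 kg.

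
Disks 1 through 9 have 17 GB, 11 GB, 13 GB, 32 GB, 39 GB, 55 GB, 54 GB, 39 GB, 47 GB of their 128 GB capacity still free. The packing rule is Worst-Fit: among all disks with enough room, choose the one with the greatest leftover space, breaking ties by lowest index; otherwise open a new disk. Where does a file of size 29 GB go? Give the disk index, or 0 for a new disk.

6

Disks with room: disk 4 (32 GB), disk 5 (39 GB), disk 6 (55 GB), disk 7 (54 GB), disk 8 (39 GB), disk 9 (47 GB).
Most room is disk 6 with 55 GB free.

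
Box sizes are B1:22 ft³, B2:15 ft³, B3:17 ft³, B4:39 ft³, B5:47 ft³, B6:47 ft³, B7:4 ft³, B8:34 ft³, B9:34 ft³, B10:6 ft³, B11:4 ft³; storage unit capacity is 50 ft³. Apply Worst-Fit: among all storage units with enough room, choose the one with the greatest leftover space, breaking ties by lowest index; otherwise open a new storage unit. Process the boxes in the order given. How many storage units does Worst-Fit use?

storage unit 1: place B1 (22 ft³), 28 ft³ left
storage unit 1: place B2 (15 ft³), 13 ft³ left
storage unit 2: place B3 (17 ft³), 33 ft³ left
storage unit 3: place B4 (39 ft³), 11 ft³ left
storage unit 4: place B5 (47 ft³), 3 ft³ left
storage unit 5: place B6 (47 ft³), 3 ft³ left
storage unit 2: place B7 (4 ft³), 29 ft³ left
storage unit 6: place B8 (34 ft³), 16 ft³ left
storage unit 7: place B9 (34 ft³), 16 ft³ left
storage unit 2: place B10 (6 ft³), 23 ft³ left
storage unit 2: place B11 (4 ft³), 19 ft³ left
Final storage units: [22,15] [17,4,6,4] [39] [47] [47] [34] [34].

7 storage units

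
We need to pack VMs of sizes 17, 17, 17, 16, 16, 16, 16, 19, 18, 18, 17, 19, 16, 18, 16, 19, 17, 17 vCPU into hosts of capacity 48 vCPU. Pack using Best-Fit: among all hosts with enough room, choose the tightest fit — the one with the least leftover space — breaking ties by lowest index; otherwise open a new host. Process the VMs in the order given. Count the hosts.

host 1: place 17 vCPU, 31 vCPU left
host 1: place 17 vCPU, 14 vCPU left
host 2: place 17 vCPU, 31 vCPU left
host 2: place 16 vCPU, 15 vCPU left
host 3: place 16 vCPU, 32 vCPU left
host 3: place 16 vCPU, 16 vCPU left
host 3: place 16 vCPU, 0 vCPU left
host 4: place 19 vCPU, 29 vCPU left
host 4: place 18 vCPU, 11 vCPU left
host 5: place 18 vCPU, 30 vCPU left
host 5: place 17 vCPU, 13 vCPU left
host 6: place 19 vCPU, 29 vCPU left
host 6: place 16 vCPU, 13 vCPU left
host 7: place 18 vCPU, 30 vCPU left
host 7: place 16 vCPU, 14 vCPU left
host 8: place 19 vCPU, 29 vCPU left
host 8: place 17 vCPU, 12 vCPU left
host 9: place 17 vCPU, 31 vCPU left

9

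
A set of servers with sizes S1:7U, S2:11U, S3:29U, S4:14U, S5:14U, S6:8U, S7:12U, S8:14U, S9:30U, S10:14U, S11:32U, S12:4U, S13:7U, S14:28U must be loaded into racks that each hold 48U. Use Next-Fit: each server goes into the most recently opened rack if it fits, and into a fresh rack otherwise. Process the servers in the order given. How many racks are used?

5

S1 (7U) → rack 1 (remaining 41U)
S2 (11U) → rack 1 (remaining 30U)
S3 (29U) → rack 1 (remaining 1U)
S4 (14U) → rack 2 (remaining 34U)
S5 (14U) → rack 2 (remaining 20U)
S6 (8U) → rack 2 (remaining 12U)
S7 (12U) → rack 2 (remaining 0U)
S8 (14U) → rack 3 (remaining 34U)
S9 (30U) → rack 3 (remaining 4U)
S10 (14U) → rack 4 (remaining 34U)
S11 (32U) → rack 4 (remaining 2U)
S12 (4U) → rack 5 (remaining 44U)
S13 (7U) → rack 5 (remaining 37U)
S14 (28U) → rack 5 (remaining 9U)
Final racks: [7,11,29] [14,14,8,12] [14,30] [14,32] [4,7,28].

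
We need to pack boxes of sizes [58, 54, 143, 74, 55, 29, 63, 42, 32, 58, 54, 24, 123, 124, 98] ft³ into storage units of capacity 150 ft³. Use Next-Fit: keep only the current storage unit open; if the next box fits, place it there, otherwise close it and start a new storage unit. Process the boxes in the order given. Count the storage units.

8

Put 58 ft³ in storage unit 1; 92 ft³ remain.
Put 54 ft³ in storage unit 1; 38 ft³ remain.
Put 143 ft³ in storage unit 2; 7 ft³ remain.
Put 74 ft³ in storage unit 3; 76 ft³ remain.
Put 55 ft³ in storage unit 3; 21 ft³ remain.
Put 29 ft³ in storage unit 4; 121 ft³ remain.
Put 63 ft³ in storage unit 4; 58 ft³ remain.
Put 42 ft³ in storage unit 4; 16 ft³ remain.
Put 32 ft³ in storage unit 5; 118 ft³ remain.
Put 58 ft³ in storage unit 5; 60 ft³ remain.
Put 54 ft³ in storage unit 5; 6 ft³ remain.
Put 24 ft³ in storage unit 6; 126 ft³ remain.
Put 123 ft³ in storage unit 6; 3 ft³ remain.
Put 124 ft³ in storage unit 7; 26 ft³ remain.
Put 98 ft³ in storage unit 8; 52 ft³ remain.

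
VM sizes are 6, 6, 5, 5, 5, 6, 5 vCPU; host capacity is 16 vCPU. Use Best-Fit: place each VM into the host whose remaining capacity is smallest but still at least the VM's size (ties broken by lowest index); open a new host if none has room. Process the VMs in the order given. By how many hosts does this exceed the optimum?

Best-Fit: [6,6] [5,5,5] [6,5] → 3 hosts.
Total size 38 vCPU; any packing needs at least ⌈38/16⌉ = 3 hosts.
So 3 is already optimal.

0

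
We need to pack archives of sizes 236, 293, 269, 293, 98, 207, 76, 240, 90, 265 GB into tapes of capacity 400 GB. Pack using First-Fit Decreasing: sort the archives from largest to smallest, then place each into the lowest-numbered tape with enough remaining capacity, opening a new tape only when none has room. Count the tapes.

7

Sorted descending: 293, 293, 269, 265, 240, 236, 207, 98, 90, 76.
tape 1: place 293 GB, 107 GB left
tape 2: place 293 GB, 107 GB left
tape 3: place 269 GB, 131 GB left
tape 4: place 265 GB, 135 GB left
tape 5: place 240 GB, 160 GB left
tape 6: place 236 GB, 164 GB left
tape 7: place 207 GB, 193 GB left
tape 1: place 98 GB, 9 GB left
tape 2: place 90 GB, 17 GB left
tape 3: place 76 GB, 55 GB left
Final tapes: [293,98] [293,90] [269,76] [265] [240] [236] [207].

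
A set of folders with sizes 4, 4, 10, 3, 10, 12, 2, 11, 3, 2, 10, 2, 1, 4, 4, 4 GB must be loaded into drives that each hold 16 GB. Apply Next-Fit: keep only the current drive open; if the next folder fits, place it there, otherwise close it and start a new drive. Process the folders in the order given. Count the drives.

4 GB → drive 1 (remaining 12 GB)
4 GB → drive 1 (remaining 8 GB)
10 GB → drive 2 (remaining 6 GB)
3 GB → drive 2 (remaining 3 GB)
10 GB → drive 3 (remaining 6 GB)
12 GB → drive 4 (remaining 4 GB)
2 GB → drive 4 (remaining 2 GB)
11 GB → drive 5 (remaining 5 GB)
3 GB → drive 5 (remaining 2 GB)
2 GB → drive 5 (remaining 0 GB)
10 GB → drive 6 (remaining 6 GB)
2 GB → drive 6 (remaining 4 GB)
1 GB → drive 6 (remaining 3 GB)
4 GB → drive 7 (remaining 12 GB)
4 GB → drive 7 (remaining 8 GB)
4 GB → drive 7 (remaining 4 GB)
Final drives: [4,4] [10,3] [10] [12,2] [11,3,2] [10,2,1] [4,4,4].

7 drives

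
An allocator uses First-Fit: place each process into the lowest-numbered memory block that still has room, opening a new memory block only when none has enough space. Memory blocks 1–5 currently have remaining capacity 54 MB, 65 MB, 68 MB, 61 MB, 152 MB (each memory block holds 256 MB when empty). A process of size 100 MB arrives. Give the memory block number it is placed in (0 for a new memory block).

5

Memory blocks with room: memory block 5 (152 MB).
The first with room is memory block 5.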